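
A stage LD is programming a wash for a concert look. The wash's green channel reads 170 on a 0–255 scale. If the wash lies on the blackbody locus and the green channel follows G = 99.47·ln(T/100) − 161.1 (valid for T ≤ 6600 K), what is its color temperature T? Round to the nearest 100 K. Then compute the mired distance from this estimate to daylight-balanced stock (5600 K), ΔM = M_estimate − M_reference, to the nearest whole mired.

ln t = (170 + 161.1) / 99.47 = 3.3286.
t = e^3.3286 = 27.900.
T = 100·t = 2790 K → 2800 K to the nearest 100 K.
M_estimate = 10⁶/2800 = 357.14; M_reference = 10⁶/5600 = 178.57.
ΔM = 357.14 − 178.57 = 178.57 → +179 mireds.

+179 mireds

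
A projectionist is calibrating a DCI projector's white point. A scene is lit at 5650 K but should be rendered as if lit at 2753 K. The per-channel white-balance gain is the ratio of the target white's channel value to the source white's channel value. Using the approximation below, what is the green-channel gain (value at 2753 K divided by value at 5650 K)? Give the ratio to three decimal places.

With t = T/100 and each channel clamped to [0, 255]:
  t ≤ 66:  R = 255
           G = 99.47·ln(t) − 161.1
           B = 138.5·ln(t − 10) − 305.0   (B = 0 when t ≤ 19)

At 5650 K (t = 56.5):
  G = 99.47·ln 56.5 − 161.1 = 99.47·4.0342 − 161.1 = 240.186.
At 2753 K (t = 27.53):
  G = 99.47·ln 27.53 − 161.1 = 99.47·3.3153 − 161.1 = 168.671.
Gain = 168.671 / 240.186 = 0.7022 → 0.702.

0.702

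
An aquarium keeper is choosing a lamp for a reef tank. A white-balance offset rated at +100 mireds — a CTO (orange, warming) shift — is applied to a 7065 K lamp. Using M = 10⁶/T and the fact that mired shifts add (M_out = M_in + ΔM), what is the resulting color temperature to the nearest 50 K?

4150 K

M_in = 10⁶/7065 = 141.54 mireds.
M_out = 141.54 + (+100) = 241.54 mireds.
T_out = 10⁶/241.54 = 4140.1 K → 4150 K.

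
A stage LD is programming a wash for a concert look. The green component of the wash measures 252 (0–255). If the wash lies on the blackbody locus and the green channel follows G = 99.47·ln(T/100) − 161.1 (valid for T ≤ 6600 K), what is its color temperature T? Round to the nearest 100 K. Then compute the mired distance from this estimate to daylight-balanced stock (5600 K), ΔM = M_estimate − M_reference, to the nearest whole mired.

ln t = (252 + 161.1) / 99.47 = 4.1530.
t = e^4.1530 = 63.625.
T = 100·t = 6363 K → 6400 K to the nearest 100 K.
M_estimate = 10⁶/6400 = 156.25; M_reference = 10⁶/5600 = 178.57.
ΔM = 156.25 − 178.57 = -22.32 → -22 mireds.

-22 mireds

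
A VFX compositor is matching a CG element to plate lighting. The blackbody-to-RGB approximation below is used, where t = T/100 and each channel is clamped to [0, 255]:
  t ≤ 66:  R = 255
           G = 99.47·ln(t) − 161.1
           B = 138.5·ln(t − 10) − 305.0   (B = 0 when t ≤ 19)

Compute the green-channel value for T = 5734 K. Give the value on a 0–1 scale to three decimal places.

0.948

t = 5734/100 = 57.34; the t ≤ 66 branch applies.
G = 99.47·ln 57.34 − 161.1 = 99.47·4.0490 − 161.1 = 241.654.
On a 0–1 scale: 241.654/255 = 0.9477 → 0.948.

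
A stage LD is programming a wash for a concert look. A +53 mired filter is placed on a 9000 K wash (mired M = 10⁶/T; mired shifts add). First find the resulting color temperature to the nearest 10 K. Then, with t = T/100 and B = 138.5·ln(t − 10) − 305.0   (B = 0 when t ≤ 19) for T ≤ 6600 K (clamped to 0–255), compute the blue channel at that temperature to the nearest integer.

239

M_in = 10⁶/9000 = 111.11; M_out = 111.11 + (+53) = 164.11.
T_out = 10⁶/164.11 = 6093.4 K → 6090 K; t = 60.9.
B = 138.5·ln(60.9 − 10) − 305.0 = 138.5·ln 50.9 − 305.0 = 138.5·3.9299 − 305.0 = 239.286.
Rounded: 239.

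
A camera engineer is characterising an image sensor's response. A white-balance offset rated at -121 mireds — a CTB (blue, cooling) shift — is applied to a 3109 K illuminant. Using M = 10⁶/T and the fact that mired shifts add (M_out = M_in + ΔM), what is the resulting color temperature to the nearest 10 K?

4980 K

M_in = 10⁶/3109 = 321.65 mireds.
M_out = 321.65 + (-121) = 200.65 mireds.
T_out = 10⁶/200.65 = 4983.9 K → 4980 K.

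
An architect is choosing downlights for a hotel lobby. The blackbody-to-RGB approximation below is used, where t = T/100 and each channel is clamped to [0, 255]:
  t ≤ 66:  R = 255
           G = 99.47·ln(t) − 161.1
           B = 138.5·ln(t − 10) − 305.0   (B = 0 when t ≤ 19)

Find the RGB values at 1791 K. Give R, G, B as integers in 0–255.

R=255, G=126, B=0

t = 1791/100 = 17.91; the t ≤ 66 branch applies.
R = 255 by definition for t ≤ 66.
G = 99.47·ln 17.91 − 161.1 = 99.47·2.8854 − 161.1 = 125.907.
t = 17.91 ≤ 19, so B = 0.
Rounded: (255, 126, 0).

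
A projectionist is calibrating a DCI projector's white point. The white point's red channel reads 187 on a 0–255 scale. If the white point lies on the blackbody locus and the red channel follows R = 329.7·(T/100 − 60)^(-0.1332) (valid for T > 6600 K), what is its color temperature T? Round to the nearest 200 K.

(t − 60)^(-0.1332) = 187/329.7 = 0.56718.
t − 60 = 0.56718^(1/-0.1332) = 0.56718^(-7.508) = 70.620, so t = 130.620.
T = 100·t = 13062 K → 13000 K to the nearest 200 K.

13000 K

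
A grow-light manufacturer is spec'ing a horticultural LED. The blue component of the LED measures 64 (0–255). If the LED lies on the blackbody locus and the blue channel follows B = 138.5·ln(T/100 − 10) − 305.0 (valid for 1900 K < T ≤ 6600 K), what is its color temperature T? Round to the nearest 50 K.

ln(t − 10) = (64 + 305.0) / 138.5 = 2.6643.
t − 10 = e^2.6643 = 14.357, so t = 24.357.
T = 100·t = 2436 K → 2450 K to the nearest 50 K.

2450 K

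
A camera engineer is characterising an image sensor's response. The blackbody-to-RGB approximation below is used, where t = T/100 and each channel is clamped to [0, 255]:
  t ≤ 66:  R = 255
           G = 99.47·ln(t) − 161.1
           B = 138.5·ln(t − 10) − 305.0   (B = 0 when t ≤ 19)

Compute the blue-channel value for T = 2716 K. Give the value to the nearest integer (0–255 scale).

89

t = 2716/100 = 27.16; the t ≤ 66 branch applies.
B = 138.5·ln(27.16 − 10) − 305.0 = 138.5·ln 17.16 − 305.0 = 138.5·2.8426 − 305.0 = 88.697.
Rounded: 89.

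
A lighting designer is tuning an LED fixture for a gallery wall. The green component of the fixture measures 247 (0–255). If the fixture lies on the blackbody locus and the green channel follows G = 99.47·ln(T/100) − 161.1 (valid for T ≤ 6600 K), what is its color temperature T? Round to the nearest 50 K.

6050 K

ln t = (247 + 161.1) / 99.47 = 4.1027.
t = e^4.1027 = 60.506.
T = 100·t = 6051 K → 6050 K to the nearest 50 K.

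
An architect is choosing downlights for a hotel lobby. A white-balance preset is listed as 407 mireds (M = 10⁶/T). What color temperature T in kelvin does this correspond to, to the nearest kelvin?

T = 10⁶ / 407 = 2457.00 K → 2457 K.

2457 K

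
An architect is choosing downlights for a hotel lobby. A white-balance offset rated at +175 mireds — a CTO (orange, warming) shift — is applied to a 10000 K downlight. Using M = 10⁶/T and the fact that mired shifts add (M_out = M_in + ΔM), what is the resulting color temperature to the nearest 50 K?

M_in = 10⁶/10000 = 100.00 mireds.
M_out = 100.00 + (+175) = 275.00 mireds.
T_out = 10⁶/275.00 = 3636.4 K → 3650 K.

3650 K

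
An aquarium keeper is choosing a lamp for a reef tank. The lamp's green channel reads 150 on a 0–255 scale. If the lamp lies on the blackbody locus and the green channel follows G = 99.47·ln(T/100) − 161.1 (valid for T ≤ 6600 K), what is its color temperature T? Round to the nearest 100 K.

2300 K

ln t = (150 + 161.1) / 99.47 = 3.1276.
t = e^3.1276 = 22.819.
T = 100·t = 2282 K → 2300 K to the nearest 100 K.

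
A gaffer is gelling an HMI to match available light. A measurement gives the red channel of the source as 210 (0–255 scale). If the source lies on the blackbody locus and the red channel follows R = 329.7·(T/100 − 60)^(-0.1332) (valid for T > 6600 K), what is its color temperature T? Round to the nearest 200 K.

(t − 60)^(-0.1332) = 210/329.7 = 0.63694.
t − 60 = 0.63694^(1/-0.1332) = 0.63694^(-7.508) = 29.561, so t = 89.561.
T = 100·t = 8956 K → 9000 K to the nearest 200 K.

9000 K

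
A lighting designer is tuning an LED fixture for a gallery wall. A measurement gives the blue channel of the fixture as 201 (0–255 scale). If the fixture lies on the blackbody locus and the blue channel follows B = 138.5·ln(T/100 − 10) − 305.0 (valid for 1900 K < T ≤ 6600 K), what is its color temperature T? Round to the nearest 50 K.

ln(t − 10) = (201 + 305.0) / 138.5 = 3.6534.
t − 10 = e^3.6534 = 38.607, so t = 48.607.
T = 100·t = 4861 K → 4850 K to the nearest 50 K.

4850 K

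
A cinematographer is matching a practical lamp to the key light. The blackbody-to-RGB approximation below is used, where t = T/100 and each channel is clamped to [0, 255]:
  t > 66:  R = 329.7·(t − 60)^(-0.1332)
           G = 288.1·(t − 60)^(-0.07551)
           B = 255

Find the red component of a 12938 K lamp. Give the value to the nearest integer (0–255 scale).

t = 12938/100 = 129.38; the t > 66 branch applies.
R = 329.7·(129.38 − 60)^(-0.1332) = 329.7·69.38^(-0.1332) = 329.7·0.56852 = 187.442.
Rounded: 187.

187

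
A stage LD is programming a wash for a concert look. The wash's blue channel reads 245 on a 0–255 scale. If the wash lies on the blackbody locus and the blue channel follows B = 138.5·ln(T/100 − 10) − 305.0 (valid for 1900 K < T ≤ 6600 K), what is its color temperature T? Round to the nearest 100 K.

ln(t − 10) = (245 + 305.0) / 138.5 = 3.9711.
t − 10 = e^3.9711 = 53.044, so t = 63.044.
T = 100·t = 6304 K → 6300 K to the nearest 100 K.

6300 K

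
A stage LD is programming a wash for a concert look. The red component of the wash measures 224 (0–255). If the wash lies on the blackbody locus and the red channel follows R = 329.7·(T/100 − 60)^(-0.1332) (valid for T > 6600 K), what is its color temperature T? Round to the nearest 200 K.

7800 K

(t − 60)^(-0.1332) = 224/329.7 = 0.67941.
t − 60 = 0.67941^(1/-0.1332) = 0.67941^(-7.508) = 18.209, so t = 78.209.
T = 100·t = 7821 K → 7800 K to the nearest 200 K.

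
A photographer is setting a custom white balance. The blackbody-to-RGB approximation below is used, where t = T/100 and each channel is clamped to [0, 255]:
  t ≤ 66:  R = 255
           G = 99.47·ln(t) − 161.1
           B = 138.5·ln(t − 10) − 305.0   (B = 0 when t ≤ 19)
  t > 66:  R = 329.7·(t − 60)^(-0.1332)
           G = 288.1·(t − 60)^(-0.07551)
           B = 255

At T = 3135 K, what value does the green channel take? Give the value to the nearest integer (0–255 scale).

182

t = 3135/100 = 31.35; the t ≤ 66 branch applies.
G = 99.47·ln 31.35 − 161.1 = 99.47·3.4452 − 161.1 = 181.595.
Rounded: 182.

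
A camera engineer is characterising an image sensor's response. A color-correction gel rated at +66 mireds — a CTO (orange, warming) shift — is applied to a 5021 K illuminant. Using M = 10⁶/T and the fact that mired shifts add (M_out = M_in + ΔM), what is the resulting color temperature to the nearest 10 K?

3770 K

M_in = 10⁶/5021 = 199.16 mireds.
M_out = 199.16 + (+66) = 265.16 mireds.
T_out = 10⁶/265.16 = 3771.3 K → 3770 K.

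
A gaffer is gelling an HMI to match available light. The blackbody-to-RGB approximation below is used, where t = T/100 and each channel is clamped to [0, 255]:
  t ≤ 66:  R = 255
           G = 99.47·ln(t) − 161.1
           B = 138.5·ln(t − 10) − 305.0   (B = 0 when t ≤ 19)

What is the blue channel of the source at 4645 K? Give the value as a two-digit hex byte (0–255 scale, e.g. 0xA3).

t = 4645/100 = 46.45; the t ≤ 66 branch applies.
B = 138.5·ln(46.45 − 10) − 305.0 = 138.5·ln 36.45 − 305.0 = 138.5·3.5959 − 305.0 = 193.038.
Rounded: 193; in hex, 0xC1.

0xC1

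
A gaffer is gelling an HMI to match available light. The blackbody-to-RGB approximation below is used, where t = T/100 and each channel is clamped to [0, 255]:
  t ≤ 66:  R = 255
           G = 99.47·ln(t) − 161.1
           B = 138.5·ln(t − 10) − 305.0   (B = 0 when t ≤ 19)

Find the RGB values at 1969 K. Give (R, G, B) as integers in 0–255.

(255, 135, 10)

t = 1969/100 = 19.69; the t ≤ 66 branch applies.
R = 255 by definition for t ≤ 66.
G = 99.47·ln 19.69 − 161.1 = 99.47·2.9801 − 161.1 = 135.332.
B = 138.5·ln(19.69 − 10) − 305.0 = 138.5·ln 9.69 − 305.0 = 138.5·2.2711 − 305.0 = 9.547.
Rounded: (255, 135, 10).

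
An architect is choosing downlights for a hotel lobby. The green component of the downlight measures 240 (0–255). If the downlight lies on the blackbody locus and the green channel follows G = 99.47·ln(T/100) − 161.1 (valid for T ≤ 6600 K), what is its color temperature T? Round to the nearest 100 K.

5600 K

ln t = (240 + 161.1) / 99.47 = 4.0324.
t = e^4.0324 = 56.394.
T = 100·t = 5639 K → 5600 K to the nearest 100 K.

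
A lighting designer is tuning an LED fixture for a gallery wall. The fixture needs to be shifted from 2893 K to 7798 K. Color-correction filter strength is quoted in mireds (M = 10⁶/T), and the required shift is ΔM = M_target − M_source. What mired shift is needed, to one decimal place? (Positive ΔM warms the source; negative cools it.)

M_source = 10⁶/2893 = 345.662; M_target = 10⁶/7798 = 128.238.
ΔM = 128.238 − 345.662 = -217.424 → -217.4 mireds, a cooling shift.

-217.4 mireds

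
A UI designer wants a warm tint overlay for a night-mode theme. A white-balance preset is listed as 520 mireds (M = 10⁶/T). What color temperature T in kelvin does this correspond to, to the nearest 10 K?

T = 10⁶ / 520 = 1923.08 K → 1920 K.

1920 K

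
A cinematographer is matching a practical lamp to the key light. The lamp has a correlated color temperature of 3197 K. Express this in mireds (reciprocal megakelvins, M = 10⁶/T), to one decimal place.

312.8 mireds

M = 10⁶ / 3197 = 312.793 → 312.8 mireds.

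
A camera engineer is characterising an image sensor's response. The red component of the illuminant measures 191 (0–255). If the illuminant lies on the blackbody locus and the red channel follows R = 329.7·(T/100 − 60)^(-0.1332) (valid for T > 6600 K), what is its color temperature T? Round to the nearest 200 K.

12000 K

(t − 60)^(-0.1332) = 191/329.7 = 0.57931.
t − 60 = 0.57931^(1/-0.1332) = 0.57931^(-7.508) = 60.245, so t = 120.245.
T = 100·t = 12025 K → 12000 K to the nearest 200 K.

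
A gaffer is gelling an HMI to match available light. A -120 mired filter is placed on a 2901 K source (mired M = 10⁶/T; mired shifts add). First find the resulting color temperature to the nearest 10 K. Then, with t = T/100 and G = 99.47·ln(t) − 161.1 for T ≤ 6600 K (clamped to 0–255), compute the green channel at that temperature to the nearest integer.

M_in = 10⁶/2901 = 344.71; M_out = 344.71 + (-120) = 224.71.
T_out = 10⁶/224.71 = 4450.2 K → 4450 K; t = 44.5.
G = 99.47·ln 44.5 − 161.1 = 99.47·3.7955 − 161.1 = 216.437.
Rounded: 216.

216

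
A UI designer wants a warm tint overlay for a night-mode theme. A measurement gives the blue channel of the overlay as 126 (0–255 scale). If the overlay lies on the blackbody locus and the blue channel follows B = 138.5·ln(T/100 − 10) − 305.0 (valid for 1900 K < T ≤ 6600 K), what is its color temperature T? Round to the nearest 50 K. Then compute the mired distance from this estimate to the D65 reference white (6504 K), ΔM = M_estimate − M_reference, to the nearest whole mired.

ln(t − 10) = (126 + 305.0) / 138.5 = 3.1119.
t − 10 = e^3.1119 = 22.464, so t = 32.464.
T = 100·t = 3246 K → 3250 K to the nearest 50 K.
M_estimate = 10⁶/3250 = 307.69; M_reference = 10⁶/6504 = 153.75.
ΔM = 307.69 − 153.75 = 153.94 → +154 mireds.

+154 mireds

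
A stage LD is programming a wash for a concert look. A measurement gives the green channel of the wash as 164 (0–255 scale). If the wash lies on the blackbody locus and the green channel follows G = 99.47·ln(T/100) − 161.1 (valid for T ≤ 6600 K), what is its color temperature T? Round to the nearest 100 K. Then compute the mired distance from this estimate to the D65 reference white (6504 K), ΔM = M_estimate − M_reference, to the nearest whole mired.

ln t = (164 + 161.1) / 99.47 = 3.2683.
t = e^3.2683 = 26.267.
T = 100·t = 2627 K → 2600 K to the nearest 100 K.
M_estimate = 10⁶/2600 = 384.62; M_reference = 10⁶/6504 = 153.75.
ΔM = 384.62 − 153.75 = 230.86 → +231 mireds.

+231 mireds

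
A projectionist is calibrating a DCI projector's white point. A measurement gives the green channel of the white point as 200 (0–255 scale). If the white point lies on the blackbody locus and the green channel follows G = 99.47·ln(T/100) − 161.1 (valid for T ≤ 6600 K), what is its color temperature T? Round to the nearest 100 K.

ln t = (200 + 161.1) / 99.47 = 3.6302.
t = e^3.6302 = 37.722.
T = 100·t = 3772 K → 3800 K to the nearest 100 K.

3800 K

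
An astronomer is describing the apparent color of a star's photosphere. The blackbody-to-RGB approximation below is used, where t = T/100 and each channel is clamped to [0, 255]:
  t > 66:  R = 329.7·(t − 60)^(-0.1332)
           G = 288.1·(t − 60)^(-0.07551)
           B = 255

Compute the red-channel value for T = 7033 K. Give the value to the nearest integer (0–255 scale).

t = 7033/100 = 70.33; the t > 66 branch applies.
R = 329.7·(70.33 − 60)^(-0.1332) = 329.7·10.33^(-0.1332) = 329.7·0.73269 = 241.569.
Rounded: 242.

242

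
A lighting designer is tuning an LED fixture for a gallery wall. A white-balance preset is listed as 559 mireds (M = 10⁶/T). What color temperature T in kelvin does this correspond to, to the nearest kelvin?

1789 K

T = 10⁶ / 559 = 1788.91 K → 1789 K.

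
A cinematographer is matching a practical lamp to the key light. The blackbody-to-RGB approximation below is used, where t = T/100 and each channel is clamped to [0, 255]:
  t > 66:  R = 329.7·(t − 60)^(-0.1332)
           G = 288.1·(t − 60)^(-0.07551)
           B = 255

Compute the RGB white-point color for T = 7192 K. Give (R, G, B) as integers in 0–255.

t = 7192/100 = 71.92; the t > 66 branch applies.
R = 329.7·(71.92 − 60)^(-0.1332) = 329.7·11.92^(-0.1332) = 329.7·0.71885 = 237.006.
G = 288.1·(71.92 − 60)^(-0.07551) = 288.1·11.92^(-0.07551) = 288.1·0.82934 = 238.932.
B = 255 by definition for t > 66.
Rounded: (237, 239, 255).

(237, 239, 255)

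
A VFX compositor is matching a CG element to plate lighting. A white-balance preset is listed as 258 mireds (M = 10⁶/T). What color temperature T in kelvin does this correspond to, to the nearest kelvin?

T = 10⁶ / 258 = 3875.97 K → 3876 K.

3876 K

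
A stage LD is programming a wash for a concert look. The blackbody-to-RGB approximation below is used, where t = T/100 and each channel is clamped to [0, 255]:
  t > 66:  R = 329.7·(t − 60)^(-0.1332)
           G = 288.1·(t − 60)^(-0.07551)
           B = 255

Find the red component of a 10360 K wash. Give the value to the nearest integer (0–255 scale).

199

t = 10360/100 = 103.6; the t > 66 branch applies.
R = 329.7·(103.6 − 60)^(-0.1332) = 329.7·43.6^(-0.1332) = 329.7·0.60481 = 199.407.
Rounded: 199.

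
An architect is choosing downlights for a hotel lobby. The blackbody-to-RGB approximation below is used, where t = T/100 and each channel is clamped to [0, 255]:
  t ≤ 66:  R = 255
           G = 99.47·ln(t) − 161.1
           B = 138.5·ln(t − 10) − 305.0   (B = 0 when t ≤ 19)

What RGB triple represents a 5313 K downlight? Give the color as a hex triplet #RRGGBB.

t = 5313/100 = 53.13; the t ≤ 66 branch applies.
R = 255 by definition for t ≤ 66.
G = 99.47·ln 53.13 − 161.1 = 99.47·3.9727 − 161.1 = 234.069.
B = 138.5·ln(53.13 − 10) − 305.0 = 138.5·ln 43.13 − 305.0 = 138.5·3.7642 − 305.0 = 216.344.
Rounded: (255, 234, 216).
In hex: #FFEAD8.

#FFEAD8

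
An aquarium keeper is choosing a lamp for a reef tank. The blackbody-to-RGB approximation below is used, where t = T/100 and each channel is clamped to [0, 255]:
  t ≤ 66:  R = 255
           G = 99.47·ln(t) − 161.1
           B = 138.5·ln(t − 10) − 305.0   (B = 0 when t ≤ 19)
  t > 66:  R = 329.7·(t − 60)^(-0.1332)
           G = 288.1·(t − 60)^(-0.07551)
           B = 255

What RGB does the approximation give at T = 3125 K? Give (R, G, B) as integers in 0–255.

(255, 181, 118)

t = 3125/100 = 31.25; the t ≤ 66 branch applies.
R = 255 by definition for t ≤ 66.
G = 99.47·ln 31.25 − 161.1 = 99.47·3.4420 − 161.1 = 181.278.
B = 138.5·ln(31.25 − 10) − 305.0 = 138.5·ln 21.25 − 305.0 = 138.5·3.0564 − 305.0 = 118.305.
Rounded: (255, 181, 118).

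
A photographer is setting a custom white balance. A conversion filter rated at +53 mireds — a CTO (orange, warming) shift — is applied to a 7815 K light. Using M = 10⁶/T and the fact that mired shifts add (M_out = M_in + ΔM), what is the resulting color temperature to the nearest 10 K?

M_in = 10⁶/7815 = 127.96 mireds.
M_out = 127.96 + (+53) = 180.96 mireds.
T_out = 10⁶/180.96 = 5526.1 K → 5530 K.

5530 K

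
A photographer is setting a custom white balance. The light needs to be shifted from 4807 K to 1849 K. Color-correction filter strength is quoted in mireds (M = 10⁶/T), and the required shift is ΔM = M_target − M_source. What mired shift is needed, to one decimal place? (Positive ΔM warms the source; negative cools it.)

M_source = 10⁶/4807 = 208.030; M_target = 10⁶/1849 = 540.833.
ΔM = 540.833 − 208.030 = 332.803 → +332.8 mireds, a warming shift.

+332.8 mireds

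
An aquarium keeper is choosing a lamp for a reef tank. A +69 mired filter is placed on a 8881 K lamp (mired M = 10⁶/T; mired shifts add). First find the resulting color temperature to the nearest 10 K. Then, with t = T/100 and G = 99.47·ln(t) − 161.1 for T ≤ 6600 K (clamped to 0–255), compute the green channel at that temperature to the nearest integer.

M_in = 10⁶/8881 = 112.60; M_out = 112.60 + (+69) = 181.60.
T_out = 10⁶/181.60 = 5506.6 K → 5510 K; t = 55.1.
G = 99.47·ln 55.1 − 161.1 = 99.47·4.0091 − 161.1 = 237.690.
Rounded: 238.

238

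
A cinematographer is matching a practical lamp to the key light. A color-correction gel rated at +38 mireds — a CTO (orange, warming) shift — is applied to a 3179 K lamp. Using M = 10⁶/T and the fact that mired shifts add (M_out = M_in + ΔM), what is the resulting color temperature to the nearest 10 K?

M_in = 10⁶/3179 = 314.56 mireds.
M_out = 314.56 + (+38) = 352.56 mireds.
T_out = 10⁶/352.56 = 2836.4 K → 2840 K.

2840 K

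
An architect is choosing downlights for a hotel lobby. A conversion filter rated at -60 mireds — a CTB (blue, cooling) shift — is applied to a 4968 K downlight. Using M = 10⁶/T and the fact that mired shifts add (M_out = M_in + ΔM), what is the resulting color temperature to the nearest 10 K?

M_in = 10⁶/4968 = 201.29 mireds.
M_out = 201.29 + (-60) = 141.29 mireds.
T_out = 10⁶/141.29 = 7077.7 K → 7080 K.

7080 K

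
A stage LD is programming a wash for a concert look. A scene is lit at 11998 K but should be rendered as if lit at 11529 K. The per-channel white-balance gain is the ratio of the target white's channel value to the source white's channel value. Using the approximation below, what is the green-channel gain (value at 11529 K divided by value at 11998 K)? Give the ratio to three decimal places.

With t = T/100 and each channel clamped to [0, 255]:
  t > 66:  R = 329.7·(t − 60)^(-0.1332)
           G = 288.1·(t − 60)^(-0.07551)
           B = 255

1.006

At 11998 K (t = 119.98):
  G = 288.1·(119.98 − 60)^(-0.07551) = 288.1·59.98^(-0.07551) = 288.1·0.73408 = 211.488.
At 11529 K (t = 115.29):
  G = 288.1·(115.29 − 60)^(-0.07551) = 288.1·55.29^(-0.07551) = 288.1·0.73861 = 212.792.
Gain = 212.792 / 211.488 = 1.0062 → 1.006.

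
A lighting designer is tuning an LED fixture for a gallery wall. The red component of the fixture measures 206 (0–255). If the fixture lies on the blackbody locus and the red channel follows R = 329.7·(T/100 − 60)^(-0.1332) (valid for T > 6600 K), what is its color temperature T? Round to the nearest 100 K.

9400 K

(t − 60)^(-0.1332) = 206/329.7 = 0.62481.
t − 60 = 0.62481^(1/-0.1332) = 0.62481^(-7.508) = 34.152, so t = 94.152.
T = 100·t = 9415 K → 9400 K to the nearest 100 K.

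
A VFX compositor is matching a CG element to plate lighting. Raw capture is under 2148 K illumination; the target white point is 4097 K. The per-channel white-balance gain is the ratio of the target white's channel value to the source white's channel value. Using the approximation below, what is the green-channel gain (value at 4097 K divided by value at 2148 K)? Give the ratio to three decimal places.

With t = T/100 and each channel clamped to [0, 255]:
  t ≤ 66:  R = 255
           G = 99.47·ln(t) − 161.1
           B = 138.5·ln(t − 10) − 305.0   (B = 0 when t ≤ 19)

1.446

At 2148 K (t = 21.48):
  G = 99.47·ln 21.48 − 161.1 = 99.47·3.0671 − 161.1 = 143.987.
At 4097 K (t = 40.97):
  G = 99.47·ln 40.97 − 161.1 = 99.47·3.7128 − 161.1 = 208.216.
Gain = 208.216 / 143.987 = 1.4461 → 1.446.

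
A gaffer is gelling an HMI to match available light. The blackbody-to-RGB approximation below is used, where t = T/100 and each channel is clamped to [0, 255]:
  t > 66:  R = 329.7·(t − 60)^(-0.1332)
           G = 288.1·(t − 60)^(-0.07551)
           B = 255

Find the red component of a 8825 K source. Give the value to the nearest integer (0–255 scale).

t = 8825/100 = 88.25; the t > 66 branch applies.
R = 329.7·(88.25 − 60)^(-0.1332) = 329.7·28.25^(-0.1332) = 329.7·0.64080 = 211.273.
Rounded: 211.

211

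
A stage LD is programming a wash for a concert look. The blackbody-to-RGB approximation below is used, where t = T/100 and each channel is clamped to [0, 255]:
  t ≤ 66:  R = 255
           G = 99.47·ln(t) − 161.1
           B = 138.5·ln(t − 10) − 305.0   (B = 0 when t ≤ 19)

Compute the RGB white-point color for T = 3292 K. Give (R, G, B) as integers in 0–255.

(255, 186, 129)

t = 3292/100 = 32.92; the t ≤ 66 branch applies.
R = 255 by definition for t ≤ 66.
G = 99.47·ln 32.92 − 161.1 = 99.47·3.4941 − 161.1 = 186.456.
B = 138.5·ln(32.92 − 10) − 305.0 = 138.5·ln 22.92 − 305.0 = 138.5·3.1320 − 305.0 = 128.783.
Rounded: (255, 186, 129).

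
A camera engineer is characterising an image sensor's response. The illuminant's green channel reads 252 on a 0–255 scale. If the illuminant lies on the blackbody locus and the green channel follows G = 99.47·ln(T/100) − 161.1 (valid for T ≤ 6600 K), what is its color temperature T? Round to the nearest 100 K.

ln t = (252 + 161.1) / 99.47 = 4.1530.
t = e^4.1530 = 63.625.
T = 100·t = 6363 K → 6400 K to the nearest 100 K.

6400 K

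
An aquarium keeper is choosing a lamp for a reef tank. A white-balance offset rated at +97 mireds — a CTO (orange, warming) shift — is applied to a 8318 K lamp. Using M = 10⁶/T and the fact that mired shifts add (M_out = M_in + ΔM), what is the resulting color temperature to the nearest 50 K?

4600 K

M_in = 10⁶/8318 = 120.22 mireds.
M_out = 120.22 + (+97) = 217.22 mireds.
T_out = 10⁶/217.22 = 4603.6 K → 4600 K.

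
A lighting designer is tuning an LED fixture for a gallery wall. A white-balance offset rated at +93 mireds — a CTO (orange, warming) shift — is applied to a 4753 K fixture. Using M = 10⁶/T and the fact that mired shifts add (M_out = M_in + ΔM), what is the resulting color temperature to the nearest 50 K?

M_in = 10⁶/4753 = 210.39 mireds.
M_out = 210.39 + (+93) = 303.39 mireds.
T_out = 10⁶/303.39 = 3296.1 K → 3300 K.

3300 K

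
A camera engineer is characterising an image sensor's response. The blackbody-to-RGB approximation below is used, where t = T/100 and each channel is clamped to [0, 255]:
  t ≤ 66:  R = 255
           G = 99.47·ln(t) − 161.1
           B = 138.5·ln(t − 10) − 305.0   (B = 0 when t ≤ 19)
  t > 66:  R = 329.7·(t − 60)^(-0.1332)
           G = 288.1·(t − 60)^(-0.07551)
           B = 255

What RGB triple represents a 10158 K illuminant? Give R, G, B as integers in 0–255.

t = 10158/100 = 101.58; the t > 66 branch applies.
R = 329.7·(101.58 − 60)^(-0.1332) = 329.7·41.58^(-0.1332) = 329.7·0.60865 = 200.671.
G = 288.1·(101.58 − 60)^(-0.07551) = 288.1·41.58^(-0.07551) = 288.1·0.75467 = 217.421.
B = 255 by definition for t > 66.
Rounded: (201, 217, 255).

R=201, G=217, B=255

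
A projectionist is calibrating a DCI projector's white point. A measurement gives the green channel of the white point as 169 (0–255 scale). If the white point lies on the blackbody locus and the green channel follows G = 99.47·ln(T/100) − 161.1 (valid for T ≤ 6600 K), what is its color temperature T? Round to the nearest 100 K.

ln t = (169 + 161.1) / 99.47 = 3.3186.
t = e^3.3186 = 27.621.
T = 100·t = 2762 K → 2800 K to the nearest 100 K.

2800 K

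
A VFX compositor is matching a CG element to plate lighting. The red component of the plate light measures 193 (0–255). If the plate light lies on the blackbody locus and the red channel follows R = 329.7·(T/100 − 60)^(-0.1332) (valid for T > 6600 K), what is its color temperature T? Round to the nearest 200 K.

11600 K

(t − 60)^(-0.1332) = 193/329.7 = 0.58538.
t − 60 = 0.58538^(1/-0.1332) = 0.58538^(-7.508) = 55.713, so t = 115.713.
T = 100·t = 11571 K → 11600 K to the nearest 200 K.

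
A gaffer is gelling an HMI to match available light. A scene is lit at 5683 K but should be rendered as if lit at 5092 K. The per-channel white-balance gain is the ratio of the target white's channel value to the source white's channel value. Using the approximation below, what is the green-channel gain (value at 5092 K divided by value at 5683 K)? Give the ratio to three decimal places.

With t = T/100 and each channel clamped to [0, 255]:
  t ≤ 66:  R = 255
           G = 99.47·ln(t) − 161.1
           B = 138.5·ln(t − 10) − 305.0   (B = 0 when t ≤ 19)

0.955

At 5683 K (t = 56.83):
  G = 99.47·ln 56.83 − 161.1 = 99.47·4.0401 − 161.1 = 240.765.
At 5092 K (t = 50.92):
  G = 99.47·ln 50.92 − 161.1 = 99.47·3.9303 − 161.1 = 229.843.
Gain = 229.843 / 240.765 = 0.9546 → 0.955.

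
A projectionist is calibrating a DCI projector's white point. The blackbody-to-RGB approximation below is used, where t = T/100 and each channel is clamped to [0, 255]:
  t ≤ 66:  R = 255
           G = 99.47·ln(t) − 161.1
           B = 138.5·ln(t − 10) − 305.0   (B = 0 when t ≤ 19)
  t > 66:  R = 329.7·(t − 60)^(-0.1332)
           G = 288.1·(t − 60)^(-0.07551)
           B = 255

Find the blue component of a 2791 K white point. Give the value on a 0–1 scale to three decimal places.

t = 2791/100 = 27.91; the t ≤ 66 branch applies.
B = 138.5·ln(27.91 − 10) − 305.0 = 138.5·ln 17.91 − 305.0 = 138.5·2.8854 − 305.0 = 94.622.
On a 0–1 scale: 94.622/255 = 0.3711 → 0.371.

0.371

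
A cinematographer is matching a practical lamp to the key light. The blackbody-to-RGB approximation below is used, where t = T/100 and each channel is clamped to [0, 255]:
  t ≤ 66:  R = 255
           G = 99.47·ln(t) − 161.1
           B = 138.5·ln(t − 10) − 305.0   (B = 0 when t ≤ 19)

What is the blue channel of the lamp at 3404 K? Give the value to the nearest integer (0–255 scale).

135

t = 3404/100 = 34.04; the t ≤ 66 branch applies.
B = 138.5·ln(34.04 − 10) − 305.0 = 138.5·ln 24.04 − 305.0 = 138.5·3.1797 − 305.0 = 135.391.
Rounded: 135.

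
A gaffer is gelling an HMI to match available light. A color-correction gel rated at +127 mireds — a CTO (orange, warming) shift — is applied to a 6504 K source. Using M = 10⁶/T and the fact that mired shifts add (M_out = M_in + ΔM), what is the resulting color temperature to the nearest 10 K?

M_in = 10⁶/6504 = 153.75 mireds.
M_out = 153.75 + (+127) = 280.75 mireds.
T_out = 10⁶/280.75 = 3561.9 K → 3560 K.

3560 K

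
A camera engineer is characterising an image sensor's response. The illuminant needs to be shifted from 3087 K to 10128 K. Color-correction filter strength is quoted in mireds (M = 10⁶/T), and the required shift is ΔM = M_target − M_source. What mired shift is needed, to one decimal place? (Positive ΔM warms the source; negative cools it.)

-225.2 mireds

M_source = 10⁶/3087 = 323.939; M_target = 10⁶/10128 = 98.736.
ΔM = 98.736 − 323.939 = -225.203 → -225.2 mireds, a cooling shift.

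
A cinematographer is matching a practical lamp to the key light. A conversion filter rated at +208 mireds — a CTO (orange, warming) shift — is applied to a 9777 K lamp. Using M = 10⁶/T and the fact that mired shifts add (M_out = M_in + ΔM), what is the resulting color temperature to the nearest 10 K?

3220 K

M_in = 10⁶/9777 = 102.28 mireds.
M_out = 102.28 + (+208) = 310.28 mireds.
T_out = 10⁶/310.28 = 3222.9 K → 3220 K.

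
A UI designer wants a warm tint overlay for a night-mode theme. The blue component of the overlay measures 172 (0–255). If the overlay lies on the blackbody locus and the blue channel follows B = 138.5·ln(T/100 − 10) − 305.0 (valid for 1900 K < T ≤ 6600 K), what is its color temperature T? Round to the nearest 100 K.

4100 K

ln(t − 10) = (172 + 305.0) / 138.5 = 3.4440.
t − 10 = e^3.4440 = 31.313, so t = 41.313.
T = 100·t = 4131 K → 4100 K to the nearest 100 K.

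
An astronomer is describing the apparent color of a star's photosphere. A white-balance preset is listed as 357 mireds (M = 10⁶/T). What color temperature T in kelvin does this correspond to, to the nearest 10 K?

2800 K

T = 10⁶ / 357 = 2801.12 K → 2800 K.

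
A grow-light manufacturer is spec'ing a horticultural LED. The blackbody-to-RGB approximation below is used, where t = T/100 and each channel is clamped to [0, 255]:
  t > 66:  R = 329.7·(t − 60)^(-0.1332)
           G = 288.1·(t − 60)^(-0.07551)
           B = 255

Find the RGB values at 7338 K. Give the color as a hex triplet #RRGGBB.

t = 7338/100 = 73.38; the t > 66 branch applies.
R = 329.7·(73.38 − 60)^(-0.1332) = 329.7·13.38^(-0.1332) = 329.7·0.70787 = 233.386.
G = 288.1·(73.38 − 60)^(-0.07551) = 288.1·13.38^(-0.07551) = 288.1·0.82213 = 236.856.
B = 255 by definition for t > 66.
Rounded: (233, 237, 255).
In hex: #E9EDFF.

#E9EDFF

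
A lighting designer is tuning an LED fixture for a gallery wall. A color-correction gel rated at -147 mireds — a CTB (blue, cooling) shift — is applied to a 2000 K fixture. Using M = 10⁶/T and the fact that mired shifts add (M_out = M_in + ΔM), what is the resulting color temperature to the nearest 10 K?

M_in = 10⁶/2000 = 500.00 mireds.
M_out = 500.00 + (-147) = 353.00 mireds.
T_out = 10⁶/353.00 = 2832.9 K → 2830 K.

2830 K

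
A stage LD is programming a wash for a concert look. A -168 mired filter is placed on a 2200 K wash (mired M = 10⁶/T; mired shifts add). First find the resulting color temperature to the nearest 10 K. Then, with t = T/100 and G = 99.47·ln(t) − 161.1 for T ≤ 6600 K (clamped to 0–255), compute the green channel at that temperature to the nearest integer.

192

M_in = 10⁶/2200 = 454.55; M_out = 454.55 + (-168) = 286.55.
T_out = 10⁶/286.55 = 3489.8 K → 3490 K; t = 34.9.
G = 99.47·ln 34.9 − 161.1 = 99.47·3.5525 − 161.1 = 192.266.
Rounded: 192.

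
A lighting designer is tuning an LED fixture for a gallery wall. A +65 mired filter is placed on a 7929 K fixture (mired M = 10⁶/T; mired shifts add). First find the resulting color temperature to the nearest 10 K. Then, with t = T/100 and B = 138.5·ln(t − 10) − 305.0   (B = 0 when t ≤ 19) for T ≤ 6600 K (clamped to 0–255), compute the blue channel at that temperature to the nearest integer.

214

M_in = 10⁶/7929 = 126.12; M_out = 126.12 + (+65) = 191.12.
T_out = 10⁶/191.12 = 5232.3 K → 5230 K; t = 52.3.
B = 138.5·ln(52.3 − 10) − 305.0 = 138.5·ln 42.3 − 305.0 = 138.5·3.7448 − 305.0 = 213.653.
Rounded: 214.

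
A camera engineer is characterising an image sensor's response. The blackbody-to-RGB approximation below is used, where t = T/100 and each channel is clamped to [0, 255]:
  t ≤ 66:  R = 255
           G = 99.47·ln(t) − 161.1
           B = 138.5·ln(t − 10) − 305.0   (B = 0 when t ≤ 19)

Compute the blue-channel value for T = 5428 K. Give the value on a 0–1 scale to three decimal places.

0.863

t = 5428/100 = 54.28; the t ≤ 66 branch applies.
B = 138.5·ln(54.28 − 10) − 305.0 = 138.5·ln 44.28 − 305.0 = 138.5·3.7905 − 305.0 = 219.989.
On a 0–1 scale: 219.989/255 = 0.8627 → 0.863.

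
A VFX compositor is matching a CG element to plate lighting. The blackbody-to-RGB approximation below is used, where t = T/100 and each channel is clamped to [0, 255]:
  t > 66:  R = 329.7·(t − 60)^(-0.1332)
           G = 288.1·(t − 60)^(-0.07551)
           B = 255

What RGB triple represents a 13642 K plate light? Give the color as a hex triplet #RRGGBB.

t = 13642/100 = 136.42; the t > 66 branch applies.
R = 329.7·(136.42 − 60)^(-0.1332) = 329.7·76.42^(-0.1332) = 329.7·0.56125 = 185.044.
G = 288.1·(136.42 − 60)^(-0.07551) = 288.1·76.42^(-0.07551) = 288.1·0.72077 = 207.655.
B = 255 by definition for t > 66.
Rounded: (185, 208, 255).
In hex: #B9D0FF.

#B9D0FF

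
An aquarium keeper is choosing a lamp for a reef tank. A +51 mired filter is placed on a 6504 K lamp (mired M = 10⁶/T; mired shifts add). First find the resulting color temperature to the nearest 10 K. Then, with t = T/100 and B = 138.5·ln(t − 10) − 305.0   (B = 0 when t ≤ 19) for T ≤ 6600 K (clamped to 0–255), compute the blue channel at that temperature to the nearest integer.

M_in = 10⁶/6504 = 153.75; M_out = 153.75 + (+51) = 204.75.
T_out = 10⁶/204.75 = 4884.0 K → 4880 K; t = 48.8.
B = 138.5·ln(48.8 − 10) − 305.0 = 138.5·ln 38.8 − 305.0 = 138.5·3.6584 − 305.0 = 201.691.
Rounded: 202.

202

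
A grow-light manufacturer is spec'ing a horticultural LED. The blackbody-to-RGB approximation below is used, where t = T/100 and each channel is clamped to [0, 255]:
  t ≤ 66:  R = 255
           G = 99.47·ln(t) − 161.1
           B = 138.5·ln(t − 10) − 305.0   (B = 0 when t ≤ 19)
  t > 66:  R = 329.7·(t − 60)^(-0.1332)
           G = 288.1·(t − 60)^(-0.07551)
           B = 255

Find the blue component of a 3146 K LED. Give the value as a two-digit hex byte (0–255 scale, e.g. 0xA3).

t = 3146/100 = 31.46; the t ≤ 66 branch applies.
B = 138.5·ln(31.46 − 10) − 305.0 = 138.5·ln 21.46 − 305.0 = 138.5·3.0662 − 305.0 = 119.667.
Rounded: 120; in hex, 0x78.

0x78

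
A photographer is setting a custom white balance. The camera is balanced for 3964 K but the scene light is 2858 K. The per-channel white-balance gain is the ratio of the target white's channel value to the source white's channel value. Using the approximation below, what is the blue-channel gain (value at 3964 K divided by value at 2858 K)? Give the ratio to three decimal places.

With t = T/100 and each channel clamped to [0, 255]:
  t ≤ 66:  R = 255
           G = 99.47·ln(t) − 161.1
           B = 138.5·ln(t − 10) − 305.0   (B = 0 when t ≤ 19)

1.649

At 2858 K (t = 28.58):
  B = 138.5·ln(28.58 − 10) − 305.0 = 138.5·ln 18.58 − 305.0 = 138.5·2.9221 − 305.0 = 99.709.
At 3964 K (t = 39.64):
  B = 138.5·ln(39.64 − 10) − 305.0 = 138.5·ln 29.64 − 305.0 = 138.5·3.3891 − 305.0 = 164.394.
Gain = 164.394 / 99.709 = 1.6487 → 1.649.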